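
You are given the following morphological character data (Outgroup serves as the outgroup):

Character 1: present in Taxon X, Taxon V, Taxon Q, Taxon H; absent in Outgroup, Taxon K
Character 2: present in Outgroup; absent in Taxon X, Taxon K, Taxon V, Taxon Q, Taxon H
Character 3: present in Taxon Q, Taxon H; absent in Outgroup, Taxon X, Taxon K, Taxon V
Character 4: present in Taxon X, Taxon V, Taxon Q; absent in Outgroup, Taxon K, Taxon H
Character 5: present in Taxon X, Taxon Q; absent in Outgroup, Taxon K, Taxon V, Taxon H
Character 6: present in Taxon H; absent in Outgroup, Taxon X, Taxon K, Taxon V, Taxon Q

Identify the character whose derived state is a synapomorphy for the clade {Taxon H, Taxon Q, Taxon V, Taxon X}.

Character 1

Character polarity is set by the outgroup: the derived state is whichever differs from the outgroup's state, so for Character 2 the derived state is 'absent', and for the remaining characters it is 'present'.
Character 1 (derived state 'present') is shared by Taxon H, Taxon Q, Taxon V, and Taxon X — a synapomorphy uniting that clade.
All ingroup taxa share the derived state 'absent' for Character 2; it defines the ingroup but does not resolve relationships within it.
Character 3 groups Taxon H and Taxon Q, which is incompatible with the clades supported by the remaining characters; treating it as convergent (homoplasy) costs fewer steps than any alternative tree.
Only Taxon Q, Taxon V, and Taxon X show the derived state 'present' for Character 4, supporting them as a clade.
Character 5 (derived state 'present') is shared by Taxon Q and Taxon X — a synapomorphy uniting that clade.
Character 6 (derived state 'present') is unique to Taxon H (autapomorphy; uninformative for grouping).
Most parsimonious ingroup topology: ((((Taxon X,Taxon Q),Taxon V),Taxon H),Taxon K).
The clade {Taxon H, Taxon Q, Taxon V, Taxon X} is supported by Character 1: its derived state 'present' occurs in exactly those taxa and in no other taxon (including the outgroup).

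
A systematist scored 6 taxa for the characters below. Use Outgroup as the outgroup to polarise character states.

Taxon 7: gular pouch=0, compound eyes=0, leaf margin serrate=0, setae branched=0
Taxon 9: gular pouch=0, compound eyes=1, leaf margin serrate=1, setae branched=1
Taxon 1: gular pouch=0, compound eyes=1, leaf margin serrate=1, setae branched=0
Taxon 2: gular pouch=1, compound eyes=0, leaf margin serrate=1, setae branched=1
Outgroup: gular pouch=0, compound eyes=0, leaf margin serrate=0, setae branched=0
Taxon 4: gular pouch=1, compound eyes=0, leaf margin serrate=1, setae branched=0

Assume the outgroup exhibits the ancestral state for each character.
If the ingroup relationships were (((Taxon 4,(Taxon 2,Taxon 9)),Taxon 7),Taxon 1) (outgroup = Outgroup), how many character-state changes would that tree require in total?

7

Map each character onto (((Taxon 4,(Taxon 2,Taxon 9)),Taxon 7),Taxon 1) (rooted by Outgroup) and count the minimum state changes it requires (Fitch parsimony):
gular pouch: 2; compound eyes: 2; leaf margin serrate: 2; setae branched: 1.
Total tree length = 7.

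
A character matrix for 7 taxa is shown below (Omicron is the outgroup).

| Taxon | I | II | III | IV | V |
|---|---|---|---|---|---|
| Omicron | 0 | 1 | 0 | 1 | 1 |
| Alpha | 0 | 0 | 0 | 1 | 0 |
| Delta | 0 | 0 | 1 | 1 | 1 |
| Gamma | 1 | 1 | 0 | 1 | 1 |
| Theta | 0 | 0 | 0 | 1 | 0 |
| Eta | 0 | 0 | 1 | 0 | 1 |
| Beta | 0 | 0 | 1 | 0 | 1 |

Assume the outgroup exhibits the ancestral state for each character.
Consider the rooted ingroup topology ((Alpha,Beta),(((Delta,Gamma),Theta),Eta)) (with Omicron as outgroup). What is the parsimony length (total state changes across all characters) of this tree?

10

Map each character onto ((Alpha,Beta),(((Delta,Gamma),Theta),Eta)) (rooted by Omicron) and count the minimum state changes it requires (Fitch parsimony):
I: 1; II: 2; III: 3; IV: 2; V: 2.
Total tree length = 10.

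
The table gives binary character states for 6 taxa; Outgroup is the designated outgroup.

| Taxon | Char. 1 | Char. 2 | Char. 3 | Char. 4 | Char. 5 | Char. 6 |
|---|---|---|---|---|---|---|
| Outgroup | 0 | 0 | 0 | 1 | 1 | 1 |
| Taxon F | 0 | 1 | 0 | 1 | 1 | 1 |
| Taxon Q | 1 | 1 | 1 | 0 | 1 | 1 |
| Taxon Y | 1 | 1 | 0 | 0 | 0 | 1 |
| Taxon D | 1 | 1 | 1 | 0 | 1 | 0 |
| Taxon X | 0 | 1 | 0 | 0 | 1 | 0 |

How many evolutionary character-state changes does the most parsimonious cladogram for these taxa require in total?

Character polarity is set by the outgroup: the derived state is whichever differs from the outgroup's state, so for Char. 4, Char. 5, Char. 6 the derived state is '0', and for the remaining characters it is '1'.
Char. 1 (derived state '1') is shared by Taxon D, Taxon Q, and Taxon Y — a synapomorphy uniting that clade.
Char. 2 (derived state '1') is shared by all ingroup taxa — unites the whole ingroup.
Only Taxon D and Taxon Q show the derived state '1' for Char. 3, supporting them as a clade.
Char. 4 (derived state '0') is shared by Taxon D, Taxon Q, Taxon X, and Taxon Y — a synapomorphy uniting that clade.
Char. 5: derived state '0' in Taxon Y only — an autapomorphy, so it tells us nothing about relationships among taxa.
Char. 6 groups Taxon D and Taxon X, which is incompatible with the clades supported by the remaining characters; treating it as convergent (homoplasy) costs fewer steps than any alternative tree.
Most parsimonious ingroup topology: (Taxon F,(((Taxon Q,Taxon D),Taxon Y),Taxon X)).
Changes per character on this tree: Char. 1: 1; Char. 2: 1; Char. 3: 1; Char. 4: 1; Char. 5: 1; Char. 6: 2.
Total = 7.

7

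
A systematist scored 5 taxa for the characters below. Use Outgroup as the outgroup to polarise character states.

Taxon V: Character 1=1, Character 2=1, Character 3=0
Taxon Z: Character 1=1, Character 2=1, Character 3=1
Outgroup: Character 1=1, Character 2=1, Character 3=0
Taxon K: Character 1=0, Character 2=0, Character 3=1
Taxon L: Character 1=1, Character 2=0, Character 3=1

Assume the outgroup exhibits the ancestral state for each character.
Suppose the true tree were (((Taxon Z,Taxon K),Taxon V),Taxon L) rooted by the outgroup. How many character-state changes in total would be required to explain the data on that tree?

Map each character onto (((Taxon Z,Taxon K),Taxon V),Taxon L) (rooted by Outgroup) and count the minimum state changes it requires (Fitch parsimony):
Character 1: 1; Character 2: 2; Character 3: 2.
Total tree length = 5.

5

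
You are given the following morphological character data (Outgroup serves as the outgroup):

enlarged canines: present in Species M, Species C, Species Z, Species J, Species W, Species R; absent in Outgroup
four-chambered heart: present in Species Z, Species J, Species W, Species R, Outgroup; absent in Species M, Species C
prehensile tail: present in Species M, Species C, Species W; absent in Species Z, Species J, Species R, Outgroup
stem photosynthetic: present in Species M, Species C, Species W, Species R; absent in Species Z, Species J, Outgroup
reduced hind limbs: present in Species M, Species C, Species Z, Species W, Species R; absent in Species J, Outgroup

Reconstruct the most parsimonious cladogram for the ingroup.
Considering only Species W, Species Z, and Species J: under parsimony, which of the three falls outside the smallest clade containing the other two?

Character polarity is set by the outgroup: the derived state is whichever differs from the outgroup's state, so for four-chambered heart the derived state is 'absent', and for the remaining characters it is 'present'.
enlarged canines (derived state 'present') is shared by all ingroup taxa — unites the whole ingroup.
Only Species C and Species M show the derived state 'absent' for four-chambered heart, supporting them as a clade.
prehensile tail (derived state 'present') is shared by Species C, Species M, and Species W — a synapomorphy uniting that clade.
stem photosynthetic (derived state 'present') is shared by Species C, Species M, Species R, and Species W — a synapomorphy uniting that clade.
reduced hind limbs: derived state 'present' in Species C, Species M, Species R, Species W, and Species Z only — synapomorphy for {Species C, Species M, Species R, Species W, Species Z}.
Most parsimonious ingroup topology: (((((Species C,Species M),Species W),Species R),Species Z),Species J).
Species Z and Species W share a more recent common ancestor with each other than either does with Species J, so Species J is the least closely related of the three.

Species J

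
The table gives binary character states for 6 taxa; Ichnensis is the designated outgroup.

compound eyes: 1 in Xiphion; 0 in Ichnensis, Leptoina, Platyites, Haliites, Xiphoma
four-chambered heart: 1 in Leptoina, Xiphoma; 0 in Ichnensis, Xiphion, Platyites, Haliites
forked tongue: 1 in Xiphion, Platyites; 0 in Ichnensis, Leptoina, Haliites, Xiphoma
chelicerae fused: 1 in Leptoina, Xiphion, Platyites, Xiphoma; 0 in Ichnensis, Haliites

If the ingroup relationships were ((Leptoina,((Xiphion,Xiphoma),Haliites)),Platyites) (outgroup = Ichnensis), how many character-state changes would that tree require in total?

Map each character onto ((Leptoina,((Xiphion,Xiphoma),Haliites)),Platyites) (rooted by Ichnensis) and count the minimum state changes it requires (Fitch parsimony):
compound eyes: 1; four-chambered heart: 2; forked tongue: 2; chelicerae fused: 2.
Total tree length = 7.

7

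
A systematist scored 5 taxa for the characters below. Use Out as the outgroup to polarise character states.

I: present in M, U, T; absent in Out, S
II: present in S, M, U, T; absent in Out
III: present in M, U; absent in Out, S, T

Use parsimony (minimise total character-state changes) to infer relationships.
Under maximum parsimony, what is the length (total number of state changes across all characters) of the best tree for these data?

The outgroup has state 'absent' for every character, so 'present' is the derived state throughout.
Only M, T, and U show the derived state 'present' for I, supporting them as a clade.
All ingroup taxa share the derived state 'present' for II; it defines the ingroup but does not resolve relationships within it.
III (derived state 'present') is shared by M and U — a synapomorphy uniting that clade.
Most parsimonious ingroup topology: (S,((M,U),T)).
Changes per character on this tree: I: 1; II: 1; III: 1.
Total = 3.

3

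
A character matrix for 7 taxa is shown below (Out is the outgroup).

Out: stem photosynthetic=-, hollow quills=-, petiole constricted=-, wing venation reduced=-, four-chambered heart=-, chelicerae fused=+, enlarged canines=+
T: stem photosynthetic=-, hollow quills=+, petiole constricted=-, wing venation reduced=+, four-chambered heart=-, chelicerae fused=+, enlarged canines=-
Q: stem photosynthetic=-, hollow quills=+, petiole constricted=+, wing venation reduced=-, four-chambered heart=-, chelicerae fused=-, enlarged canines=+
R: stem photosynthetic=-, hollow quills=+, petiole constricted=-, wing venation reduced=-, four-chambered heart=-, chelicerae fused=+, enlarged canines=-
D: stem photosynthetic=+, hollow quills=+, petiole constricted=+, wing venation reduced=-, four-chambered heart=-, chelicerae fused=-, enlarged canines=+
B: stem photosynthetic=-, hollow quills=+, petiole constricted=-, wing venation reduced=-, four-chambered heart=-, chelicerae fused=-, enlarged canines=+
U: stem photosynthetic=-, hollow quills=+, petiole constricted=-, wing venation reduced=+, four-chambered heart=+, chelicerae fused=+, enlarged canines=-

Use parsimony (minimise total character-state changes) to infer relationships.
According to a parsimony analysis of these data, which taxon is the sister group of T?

U

Character polarity is set by the outgroup: the derived state is whichever differs from the outgroup's state, so for chelicerae fused, enlarged canines the derived state is '-', and for the remaining characters it is '+'.
stem photosynthetic (derived state '+') is unique to D (autapomorphy; uninformative for grouping).
hollow quills (derived state '+') is shared by all ingroup taxa — unites the whole ingroup.
Only D and Q show the derived state '+' for petiole constricted, supporting them as a clade.
Only T and U show the derived state '+' for wing venation reduced, supporting them as a clade.
four-chambered heart (derived state '+') is unique to U (autapomorphy; uninformative for grouping).
Only B, D, and Q show the derived state '-' for chelicerae fused, supporting them as a clade.
enlarged canines (derived state '-') is shared by R, T, and U — a synapomorphy uniting that clade.
Most parsimonious ingroup topology: (((T,U),R),((Q,D),B)).
T and U form a cherry on this tree, so they are sister taxa.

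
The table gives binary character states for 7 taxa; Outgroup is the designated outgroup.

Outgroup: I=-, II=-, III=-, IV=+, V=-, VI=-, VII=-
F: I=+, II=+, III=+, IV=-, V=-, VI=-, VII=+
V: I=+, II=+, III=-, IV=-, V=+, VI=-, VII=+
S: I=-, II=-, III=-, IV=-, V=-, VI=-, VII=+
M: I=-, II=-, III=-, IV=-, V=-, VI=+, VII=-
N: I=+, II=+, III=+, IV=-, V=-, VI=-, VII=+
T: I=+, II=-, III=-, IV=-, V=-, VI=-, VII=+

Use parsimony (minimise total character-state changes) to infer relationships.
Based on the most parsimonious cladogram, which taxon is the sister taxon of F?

N

Character polarity is set by the outgroup: the derived state is whichever differs from the outgroup's state, so for IV the derived state is '-', and for the remaining characters it is '+'.
I: derived state '+' in F, N, T, and V only — synapomorphy for {F, N, T, V}.
II (derived state '+') is shared by F, N, and V — a synapomorphy uniting that clade.
III (derived state '+') is shared by F and N — a synapomorphy uniting that clade.
All ingroup taxa share the derived state '-' for IV; it defines the ingroup but does not resolve relationships within it.
V (derived state '+') is unique to V (autapomorphy; uninformative for grouping).
VI (derived state '+') is unique to M (autapomorphy; uninformative for grouping).
VII: derived state '+' in F, N, S, T, and V only — synapomorphy for {F, N, S, T, V}.
Most parsimonious ingroup topology: (((((F,N),V),T),S),M).
F and N form a cherry on this tree, so they are sister taxa.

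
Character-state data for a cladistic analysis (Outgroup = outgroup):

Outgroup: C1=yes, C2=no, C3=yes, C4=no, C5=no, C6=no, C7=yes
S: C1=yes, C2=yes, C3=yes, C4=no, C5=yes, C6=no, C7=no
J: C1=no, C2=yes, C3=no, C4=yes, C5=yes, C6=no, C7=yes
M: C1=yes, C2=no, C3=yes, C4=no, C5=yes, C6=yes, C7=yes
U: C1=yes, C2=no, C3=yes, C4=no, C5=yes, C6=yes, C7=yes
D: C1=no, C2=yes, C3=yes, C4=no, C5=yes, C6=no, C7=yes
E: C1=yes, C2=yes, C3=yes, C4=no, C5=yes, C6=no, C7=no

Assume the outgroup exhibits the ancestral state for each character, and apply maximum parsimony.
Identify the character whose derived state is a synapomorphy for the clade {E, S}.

C7

Character polarity is set by the outgroup: the derived state is whichever differs from the outgroup's state, so for C1, C3, C7 the derived state is 'no', and for the remaining characters it is 'yes'.
C1 (derived state 'no') is shared by D and J — a synapomorphy uniting that clade.
C2 (derived state 'yes') is shared by D, E, J, and S — a synapomorphy uniting that clade.
C3 (derived state 'no') is unique to J (autapomorphy; uninformative for grouping).
C4 (derived state 'yes') is unique to J (autapomorphy; uninformative for grouping).
C5 (derived state 'yes') is shared by all ingroup taxa — unites the whole ingroup.
C6 (derived state 'yes') is shared by M and U — a synapomorphy uniting that clade.
C7: derived state 'no' in E and S only — synapomorphy for {E, S}.
Most parsimonious ingroup topology: (((S,E),(J,D)),(M,U)).
The clade {E, S} is supported by C7: its derived state 'no' occurs in exactly those taxa and in no other taxon (including the outgroup).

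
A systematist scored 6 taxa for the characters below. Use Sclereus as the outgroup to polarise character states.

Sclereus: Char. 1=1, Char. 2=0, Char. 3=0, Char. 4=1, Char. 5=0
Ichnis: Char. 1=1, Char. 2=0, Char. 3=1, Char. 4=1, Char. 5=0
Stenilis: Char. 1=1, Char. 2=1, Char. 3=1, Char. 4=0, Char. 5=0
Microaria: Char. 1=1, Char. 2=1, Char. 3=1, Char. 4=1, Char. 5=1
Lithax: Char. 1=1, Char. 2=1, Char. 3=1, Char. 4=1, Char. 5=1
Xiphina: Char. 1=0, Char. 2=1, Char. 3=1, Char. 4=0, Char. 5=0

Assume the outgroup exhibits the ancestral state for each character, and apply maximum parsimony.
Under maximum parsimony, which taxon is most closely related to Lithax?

Microaria

Character polarity is set by the outgroup: the derived state is whichever differs from the outgroup's state, so for Char. 1, Char. 4 the derived state is '0', and for the remaining characters it is '1'.
Char. 1 (derived state '0') is unique to Xiphina (autapomorphy; uninformative for grouping).
Char. 2: derived state '1' in Lithax, Microaria, Stenilis, and Xiphina only — synapomorphy for {Lithax, Microaria, Stenilis, Xiphina}.
All ingroup taxa share the derived state '1' for Char. 3; it defines the ingroup but does not resolve relationships within it.
Char. 4 (derived state '0') is shared by Stenilis and Xiphina — a synapomorphy uniting that clade.
Only Lithax and Microaria show the derived state '1' for Char. 5, supporting them as a clade.
Most parsimonious ingroup topology: (Ichnis,((Stenilis,Xiphina),(Microaria,Lithax))).
Lithax and Microaria form a cherry on this tree, so they are sister taxa.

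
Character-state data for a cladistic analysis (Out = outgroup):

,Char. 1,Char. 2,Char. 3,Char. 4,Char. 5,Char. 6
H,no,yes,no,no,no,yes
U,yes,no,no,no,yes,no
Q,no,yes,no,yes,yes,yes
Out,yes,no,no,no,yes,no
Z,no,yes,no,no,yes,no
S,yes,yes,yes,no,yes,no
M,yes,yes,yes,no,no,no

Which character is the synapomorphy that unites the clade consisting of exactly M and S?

Character polarity is set by the outgroup: the derived state is whichever differs from the outgroup's state, so for Char. 1, Char. 5 the derived state is 'no', and for the remaining characters it is 'yes'.
Only H, Q, and Z show the derived state 'no' for Char. 1, supporting them as a clade.
Char. 2 (derived state 'yes') is shared by H, M, Q, S, and Z — a synapomorphy uniting that clade.
Char. 3 (derived state 'yes') is shared by M and S — a synapomorphy uniting that clade.
Char. 4: derived state 'yes' in Q only — an autapomorphy, so it tells us nothing about relationships among taxa.
Char. 5 (state 'no') occurs in H and M but conflicts with the nesting implied by the other characters — most parsimoniously interpreted as homoplasy.
Char. 6: derived state 'yes' in H and Q only — synapomorphy for {H, Q}.
Most parsimonious ingroup topology: ((((H,Q),Z),(M,S)),U).
The clade {M, S} is supported by Char. 3: its derived state 'yes' occurs in exactly those taxa and in no other taxon (including the outgroup).

Char. 3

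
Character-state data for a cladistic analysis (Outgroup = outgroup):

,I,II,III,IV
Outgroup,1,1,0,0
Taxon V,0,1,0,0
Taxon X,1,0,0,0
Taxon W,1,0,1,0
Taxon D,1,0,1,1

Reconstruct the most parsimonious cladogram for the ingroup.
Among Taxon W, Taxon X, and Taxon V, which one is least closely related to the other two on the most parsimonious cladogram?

Taxon V

Character polarity is set by the outgroup: the derived state is whichever differs from the outgroup's state, so for I, II the derived state is '0', and for the remaining characters it is '1'.
I (derived state '0') is unique to Taxon V (autapomorphy; uninformative for grouping).
II (derived state '0') is shared by Taxon D, Taxon W, and Taxon X — a synapomorphy uniting that clade.
III (derived state '1') is shared by Taxon D and Taxon W — a synapomorphy uniting that clade.
IV (derived state '1') is unique to Taxon D (autapomorphy; uninformative for grouping).
Most parsimonious ingroup topology: (Taxon V,(Taxon X,(Taxon W,Taxon D))).
Taxon X and Taxon W share a more recent common ancestor with each other than either does with Taxon V, so Taxon V is the least closely related of the three.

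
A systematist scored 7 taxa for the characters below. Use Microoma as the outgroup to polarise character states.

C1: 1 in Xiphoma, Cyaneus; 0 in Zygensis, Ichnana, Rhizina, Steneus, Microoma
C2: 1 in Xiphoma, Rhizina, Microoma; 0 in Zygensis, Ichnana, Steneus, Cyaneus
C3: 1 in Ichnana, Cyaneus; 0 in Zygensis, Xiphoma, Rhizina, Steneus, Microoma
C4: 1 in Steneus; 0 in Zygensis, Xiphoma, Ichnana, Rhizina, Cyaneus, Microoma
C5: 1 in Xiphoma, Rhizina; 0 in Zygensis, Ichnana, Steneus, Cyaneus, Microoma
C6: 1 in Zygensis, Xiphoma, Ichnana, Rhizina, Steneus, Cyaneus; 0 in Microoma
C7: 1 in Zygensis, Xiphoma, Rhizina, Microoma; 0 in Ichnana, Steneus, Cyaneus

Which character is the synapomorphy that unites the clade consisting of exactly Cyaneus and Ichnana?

C3

Character polarity is set by the outgroup: the derived state is whichever differs from the outgroup's state, so for C2, C7 the derived state is '0', and for the remaining characters it is '1'.
C1 (state '1') occurs in Cyaneus and Xiphoma but conflicts with the nesting implied by the other characters — most parsimoniously interpreted as homoplasy.
C2 (derived state '0') is shared by Cyaneus, Ichnana, Steneus, and Zygensis — a synapomorphy uniting that clade.
C3 (derived state '1') is shared by Cyaneus and Ichnana — a synapomorphy uniting that clade.
C4 (derived state '1') is unique to Steneus (autapomorphy; uninformative for grouping).
Only Rhizina and Xiphoma show the derived state '1' for C5, supporting them as a clade.
C6 (derived state '1') is shared by all ingroup taxa — unites the whole ingroup.
Only Cyaneus, Ichnana, and Steneus show the derived state '0' for C7, supporting them as a clade.
Most parsimonious ingroup topology: ((Zygensis,(Steneus,(Cyaneus,Ichnana))),(Xiphoma,Rhizina)).
The clade {Cyaneus, Ichnana} is supported by C3: its derived state '1' occurs in exactly those taxa and in no other taxon (including the outgroup).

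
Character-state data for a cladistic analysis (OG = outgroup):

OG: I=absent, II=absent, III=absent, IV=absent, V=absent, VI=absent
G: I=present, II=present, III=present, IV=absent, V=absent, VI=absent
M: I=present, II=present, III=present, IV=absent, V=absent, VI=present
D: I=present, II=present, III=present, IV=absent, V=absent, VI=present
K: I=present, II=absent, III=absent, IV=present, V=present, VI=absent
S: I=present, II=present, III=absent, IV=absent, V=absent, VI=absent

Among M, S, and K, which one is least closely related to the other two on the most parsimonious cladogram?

K

The outgroup has state 'absent' for every character, so 'present' is the derived state throughout.
All ingroup taxa share the derived state 'present' for I; it defines the ingroup but does not resolve relationships within it.
II (derived state 'present') is shared by D, G, M, and S — a synapomorphy uniting that clade.
III: derived state 'present' in D, G, and M only — synapomorphy for {D, G, M}.
IV (derived state 'present') is unique to K (autapomorphy; uninformative for grouping).
V: derived state 'present' in K only — an autapomorphy, so it tells us nothing about relationships among taxa.
VI (derived state 'present') is shared by D and M — a synapomorphy uniting that clade.
Most parsimonious ingroup topology: (((G,(M,D)),S),K).
M and S share a more recent common ancestor with each other than either does with K, so K is the least closely related of the three.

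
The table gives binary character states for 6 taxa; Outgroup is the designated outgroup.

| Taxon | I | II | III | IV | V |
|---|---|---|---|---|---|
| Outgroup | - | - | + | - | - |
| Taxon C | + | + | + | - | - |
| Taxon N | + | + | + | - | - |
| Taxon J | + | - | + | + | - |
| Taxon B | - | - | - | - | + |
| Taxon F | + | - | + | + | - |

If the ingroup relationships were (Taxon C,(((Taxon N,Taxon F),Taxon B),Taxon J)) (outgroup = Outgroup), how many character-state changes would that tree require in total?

Map each character onto (Taxon C,(((Taxon N,Taxon F),Taxon B),Taxon J)) (rooted by Outgroup) and count the minimum state changes it requires (Fitch parsimony):
I: 2; II: 2; III: 1; IV: 2; V: 1.
Total tree length = 8.

8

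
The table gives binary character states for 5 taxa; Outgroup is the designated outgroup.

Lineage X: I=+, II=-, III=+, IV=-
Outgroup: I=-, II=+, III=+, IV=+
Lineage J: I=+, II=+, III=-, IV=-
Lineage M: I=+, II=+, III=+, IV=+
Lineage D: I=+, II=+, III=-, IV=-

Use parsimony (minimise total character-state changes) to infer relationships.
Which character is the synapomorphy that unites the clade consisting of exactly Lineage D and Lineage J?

Character polarity is set by the outgroup: the derived state is whichever differs from the outgroup's state, so for II, III, IV the derived state is '-', and for the remaining characters it is '+'.
I (derived state '+') is shared by all ingroup taxa — unites the whole ingroup.
II: derived state '-' in Lineage X only — an autapomorphy, so it tells us nothing about relationships among taxa.
Only Lineage D and Lineage J show the derived state '-' for III, supporting them as a clade.
Only Lineage D, Lineage J, and Lineage X show the derived state '-' for IV, supporting them as a clade.
Most parsimonious ingroup topology: (((Lineage D,Lineage J),Lineage X),Lineage M).
The clade {Lineage D, Lineage J} is supported by III: its derived state '-' occurs in exactly those taxa and in no other taxon (including the outgroup).

III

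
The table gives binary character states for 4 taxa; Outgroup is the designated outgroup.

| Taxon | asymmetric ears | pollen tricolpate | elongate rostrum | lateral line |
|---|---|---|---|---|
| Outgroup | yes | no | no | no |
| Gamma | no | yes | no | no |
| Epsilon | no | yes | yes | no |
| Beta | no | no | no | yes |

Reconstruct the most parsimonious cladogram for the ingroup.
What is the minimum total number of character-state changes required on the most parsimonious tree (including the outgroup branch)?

Character polarity is set by the outgroup: the derived state is whichever differs from the outgroup's state, so for asymmetric ears the derived state is 'no', and for the remaining characters it is 'yes'.
asymmetric ears (derived state 'no') is shared by all ingroup taxa — unites the whole ingroup.
pollen tricolpate: derived state 'yes' in Epsilon and Gamma only — synapomorphy for {Epsilon, Gamma}.
elongate rostrum (derived state 'yes') is unique to Epsilon (autapomorphy; uninformative for grouping).
lateral line (derived state 'yes') is unique to Beta (autapomorphy; uninformative for grouping).
Most parsimonious ingroup topology: ((Gamma,Epsilon),Beta).
Changes per character on this tree: asymmetric ears: 1; pollen tricolpate: 1; elongate rostrum: 1; lateral line: 1.
Total = 4.

4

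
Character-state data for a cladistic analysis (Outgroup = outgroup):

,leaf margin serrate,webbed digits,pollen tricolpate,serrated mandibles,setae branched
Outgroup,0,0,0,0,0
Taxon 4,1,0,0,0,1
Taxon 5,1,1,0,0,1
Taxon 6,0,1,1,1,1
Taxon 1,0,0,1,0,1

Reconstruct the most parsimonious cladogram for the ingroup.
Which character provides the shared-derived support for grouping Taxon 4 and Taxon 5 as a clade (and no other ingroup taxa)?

leaf margin serrate

The outgroup has state '0' for every character, so '1' is the derived state throughout.
leaf margin serrate: derived state '1' in Taxon 4 and Taxon 5 only — synapomorphy for {Taxon 4, Taxon 5}.
webbed digits (state '1') occurs in Taxon 5 and Taxon 6 but conflicts with the nesting implied by the other characters — most parsimoniously interpreted as homoplasy.
pollen tricolpate: derived state '1' in Taxon 1 and Taxon 6 only — synapomorphy for {Taxon 1, Taxon 6}.
serrated mandibles: derived state '1' in Taxon 6 only — an autapomorphy, so it tells us nothing about relationships among taxa.
setae branched (derived state '1') is shared by all ingroup taxa — unites the whole ingroup.
Most parsimonious ingroup topology: ((Taxon 4,Taxon 5),(Taxon 6,Taxon 1)).
The clade {Taxon 4, Taxon 5} is supported by leaf margin serrate: its derived state '1' occurs in exactly those taxa and in no other taxon (including the outgroup).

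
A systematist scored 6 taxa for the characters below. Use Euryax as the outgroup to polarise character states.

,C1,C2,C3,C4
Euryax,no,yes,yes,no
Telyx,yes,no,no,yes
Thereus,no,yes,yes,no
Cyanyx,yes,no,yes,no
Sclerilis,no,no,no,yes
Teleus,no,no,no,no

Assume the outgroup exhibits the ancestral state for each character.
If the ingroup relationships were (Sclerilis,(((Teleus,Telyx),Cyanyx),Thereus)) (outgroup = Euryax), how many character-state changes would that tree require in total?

Map each character onto (Sclerilis,(((Teleus,Telyx),Cyanyx),Thereus)) (rooted by Euryax) and count the minimum state changes it requires (Fitch parsimony):
C1: 2; C2: 2; C3: 2; C4: 2.
Total tree length = 8.

8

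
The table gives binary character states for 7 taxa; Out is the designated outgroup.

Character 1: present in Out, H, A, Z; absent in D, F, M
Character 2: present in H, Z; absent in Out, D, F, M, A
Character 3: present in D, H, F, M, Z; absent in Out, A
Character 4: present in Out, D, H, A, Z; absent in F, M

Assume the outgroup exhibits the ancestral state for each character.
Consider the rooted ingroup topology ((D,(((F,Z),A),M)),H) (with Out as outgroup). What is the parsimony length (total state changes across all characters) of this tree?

Map each character onto ((D,(((F,Z),A),M)),H) (rooted by Out) and count the minimum state changes it requires (Fitch parsimony):
Character 1: 3; Character 2: 2; Character 3: 2; Character 4: 2.
Total tree length = 9.

9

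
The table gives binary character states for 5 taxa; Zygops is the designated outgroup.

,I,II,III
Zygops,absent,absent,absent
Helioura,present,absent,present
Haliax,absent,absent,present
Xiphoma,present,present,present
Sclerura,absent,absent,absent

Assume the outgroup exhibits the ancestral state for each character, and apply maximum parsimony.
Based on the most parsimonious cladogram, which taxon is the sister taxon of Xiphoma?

The outgroup has state 'absent' for every character, so 'present' is the derived state throughout.
I (derived state 'present') is shared by Helioura and Xiphoma — a synapomorphy uniting that clade.
II: derived state 'present' in Xiphoma only — an autapomorphy, so it tells us nothing about relationships among taxa.
III: derived state 'present' in Haliax, Helioura, and Xiphoma only — synapomorphy for {Haliax, Helioura, Xiphoma}.
Most parsimonious ingroup topology: (((Helioura,Xiphoma),Haliax),Sclerura).
Xiphoma and Helioura form a cherry on this tree, so they are sister taxa.

Helioura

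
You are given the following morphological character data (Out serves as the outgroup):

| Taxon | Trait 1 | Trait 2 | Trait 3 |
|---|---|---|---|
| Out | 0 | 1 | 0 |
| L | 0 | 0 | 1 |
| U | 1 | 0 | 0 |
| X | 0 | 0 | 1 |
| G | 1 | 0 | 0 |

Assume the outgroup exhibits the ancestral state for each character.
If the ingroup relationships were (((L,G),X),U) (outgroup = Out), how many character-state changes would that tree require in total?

5

Map each character onto (((L,G),X),U) (rooted by Out) and count the minimum state changes it requires (Fitch parsimony):
Trait 1: 2; Trait 2: 1; Trait 3: 2.
Total tree length = 5.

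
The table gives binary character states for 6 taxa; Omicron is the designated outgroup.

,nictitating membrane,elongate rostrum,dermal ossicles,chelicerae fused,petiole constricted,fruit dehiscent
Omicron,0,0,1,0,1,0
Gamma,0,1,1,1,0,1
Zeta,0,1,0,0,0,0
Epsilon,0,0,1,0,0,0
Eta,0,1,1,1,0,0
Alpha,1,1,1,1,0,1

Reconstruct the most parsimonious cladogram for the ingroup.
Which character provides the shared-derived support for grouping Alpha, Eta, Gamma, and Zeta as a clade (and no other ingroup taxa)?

elongate rostrum

Character polarity is set by the outgroup: the derived state is whichever differs from the outgroup's state, so for dermal ossicles, petiole constricted the derived state is '0', and for the remaining characters it is '1'.
nictitating membrane: derived state '1' in Alpha only — an autapomorphy, so it tells us nothing about relationships among taxa.
elongate rostrum: derived state '1' in Alpha, Eta, Gamma, and Zeta only — synapomorphy for {Alpha, Eta, Gamma, Zeta}.
dermal ossicles: derived state '0' in Zeta only — an autapomorphy, so it tells us nothing about relationships among taxa.
chelicerae fused (derived state '1') is shared by Alpha, Eta, and Gamma — a synapomorphy uniting that clade.
petiole constricted (derived state '0') is shared by all ingroup taxa — unites the whole ingroup.
fruit dehiscent (derived state '1') is shared by Alpha and Gamma — a synapomorphy uniting that clade.
Most parsimonious ingroup topology: ((((Gamma,Alpha),Eta),Zeta),Epsilon).
The clade {Alpha, Eta, Gamma, Zeta} is supported by elongate rostrum: its derived state '1' occurs in exactly those taxa and in no other taxon (including the outgroup).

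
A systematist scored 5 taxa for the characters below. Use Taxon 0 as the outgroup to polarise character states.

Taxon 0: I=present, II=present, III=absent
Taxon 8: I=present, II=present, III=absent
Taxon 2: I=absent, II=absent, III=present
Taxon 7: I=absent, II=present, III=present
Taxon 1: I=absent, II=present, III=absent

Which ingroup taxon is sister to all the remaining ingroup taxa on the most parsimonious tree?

Taxon 8

Character polarity is set by the outgroup: the derived state is whichever differs from the outgroup's state, so for I, II the derived state is 'absent', and for the remaining characters it is 'present'.
Only Taxon 1, Taxon 2, and Taxon 7 show the derived state 'absent' for I, supporting them as a clade.
II (derived state 'absent') is unique to Taxon 2 (autapomorphy; uninformative for grouping).
Only Taxon 2 and Taxon 7 show the derived state 'present' for III, supporting them as a clade.
Most parsimonious ingroup topology: (Taxon 8,((Taxon 2,Taxon 7),Taxon 1)).
Taxon 8 is sister to the clade containing all other ingroup taxa, so it is the earliest-diverging (most basal) ingroup lineage.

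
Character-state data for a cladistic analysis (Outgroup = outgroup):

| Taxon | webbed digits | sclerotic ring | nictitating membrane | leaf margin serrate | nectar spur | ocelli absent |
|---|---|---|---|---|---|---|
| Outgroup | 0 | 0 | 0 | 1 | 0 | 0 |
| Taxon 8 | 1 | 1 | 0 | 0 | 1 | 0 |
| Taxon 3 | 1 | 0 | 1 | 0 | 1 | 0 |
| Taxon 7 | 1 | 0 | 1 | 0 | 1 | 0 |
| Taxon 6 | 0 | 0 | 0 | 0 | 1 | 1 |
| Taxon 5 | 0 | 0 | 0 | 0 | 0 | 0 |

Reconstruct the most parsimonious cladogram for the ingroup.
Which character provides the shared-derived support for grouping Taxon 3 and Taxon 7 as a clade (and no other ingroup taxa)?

Character polarity is set by the outgroup: the derived state is whichever differs from the outgroup's state, so for leaf margin serrate the derived state is '0', and for the remaining characters it is '1'.
Only Taxon 3, Taxon 7, and Taxon 8 show the derived state '1' for webbed digits, supporting them as a clade.
sclerotic ring: derived state '1' in Taxon 8 only — an autapomorphy, so it tells us nothing about relationships among taxa.
nictitating membrane (derived state '1') is shared by Taxon 3 and Taxon 7 — a synapomorphy uniting that clade.
All ingroup taxa share the derived state '0' for leaf margin serrate; it defines the ingroup but does not resolve relationships within it.
Only Taxon 3, Taxon 6, Taxon 7, and Taxon 8 show the derived state '1' for nectar spur, supporting them as a clade.
ocelli absent: derived state '1' in Taxon 6 only — an autapomorphy, so it tells us nothing about relationships among taxa.
Most parsimonious ingroup topology: (((Taxon 8,(Taxon 3,Taxon 7)),Taxon 6),Taxon 5).
The clade {Taxon 3, Taxon 7} is supported by nictitating membrane: its derived state '1' occurs in exactly those taxa and in no other taxon (including the outgroup).

nictitating membrane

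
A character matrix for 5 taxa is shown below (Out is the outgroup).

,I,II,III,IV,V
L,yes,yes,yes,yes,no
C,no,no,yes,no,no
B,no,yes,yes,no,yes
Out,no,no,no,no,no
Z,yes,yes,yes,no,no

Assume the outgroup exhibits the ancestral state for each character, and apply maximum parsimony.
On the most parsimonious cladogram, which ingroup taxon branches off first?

The outgroup has state 'no' for every character, so 'yes' is the derived state throughout.
I: derived state 'yes' in L and Z only — synapomorphy for {L, Z}.
II: derived state 'yes' in B, L, and Z only — synapomorphy for {B, L, Z}.
III (derived state 'yes') is shared by all ingroup taxa — unites the whole ingroup.
IV (derived state 'yes') is unique to L (autapomorphy; uninformative for grouping).
V (derived state 'yes') is unique to B (autapomorphy; uninformative for grouping).
Most parsimonious ingroup topology: (((Z,L),B),C).
C is sister to the clade containing all other ingroup taxa, so it is the earliest-diverging (most basal) ingroup lineage.

C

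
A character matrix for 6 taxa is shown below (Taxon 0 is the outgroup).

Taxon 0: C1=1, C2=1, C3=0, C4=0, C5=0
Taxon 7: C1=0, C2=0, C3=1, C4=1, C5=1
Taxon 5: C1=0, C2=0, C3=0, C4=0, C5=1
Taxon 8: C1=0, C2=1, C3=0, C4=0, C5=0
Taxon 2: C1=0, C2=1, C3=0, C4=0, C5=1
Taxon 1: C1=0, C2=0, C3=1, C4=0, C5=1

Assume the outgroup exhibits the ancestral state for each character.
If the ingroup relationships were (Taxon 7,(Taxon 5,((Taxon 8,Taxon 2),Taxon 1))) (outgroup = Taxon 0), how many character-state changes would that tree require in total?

8

Map each character onto (Taxon 7,(Taxon 5,((Taxon 8,Taxon 2),Taxon 1))) (rooted by Taxon 0) and count the minimum state changes it requires (Fitch parsimony):
C1: 1; C2: 2; C3: 2; C4: 1; C5: 2.
Total tree length = 8.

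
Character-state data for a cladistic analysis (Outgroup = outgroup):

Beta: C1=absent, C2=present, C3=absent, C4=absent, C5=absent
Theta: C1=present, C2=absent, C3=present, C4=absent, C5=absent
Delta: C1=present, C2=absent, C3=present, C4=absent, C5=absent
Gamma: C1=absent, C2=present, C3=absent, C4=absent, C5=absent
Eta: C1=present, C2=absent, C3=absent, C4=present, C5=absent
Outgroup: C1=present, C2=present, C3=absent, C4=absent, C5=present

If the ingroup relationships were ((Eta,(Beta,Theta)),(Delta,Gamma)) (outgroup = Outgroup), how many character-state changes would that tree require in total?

9

Map each character onto ((Eta,(Beta,Theta)),(Delta,Gamma)) (rooted by Outgroup) and count the minimum state changes it requires (Fitch parsimony):
C1: 2; C2: 3; C3: 2; C4: 1; C5: 1.
Total tree length = 9.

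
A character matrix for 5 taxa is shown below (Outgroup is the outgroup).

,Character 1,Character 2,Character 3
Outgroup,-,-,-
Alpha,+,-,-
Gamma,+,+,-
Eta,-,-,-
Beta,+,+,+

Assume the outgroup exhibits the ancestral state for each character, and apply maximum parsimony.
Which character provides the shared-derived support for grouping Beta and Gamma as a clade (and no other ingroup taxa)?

The outgroup has state '-' for every character, so '+' is the derived state throughout.
Only Alpha, Beta, and Gamma show the derived state '+' for Character 1, supporting them as a clade.
Only Beta and Gamma show the derived state '+' for Character 2, supporting them as a clade.
Character 3 (derived state '+') is unique to Beta (autapomorphy; uninformative for grouping).
Most parsimonious ingroup topology: ((Alpha,(Gamma,Beta)),Eta).
The clade {Beta, Gamma} is supported by Character 2: its derived state '+' occurs in exactly those taxa and in no other taxon (including the outgroup).

Character 2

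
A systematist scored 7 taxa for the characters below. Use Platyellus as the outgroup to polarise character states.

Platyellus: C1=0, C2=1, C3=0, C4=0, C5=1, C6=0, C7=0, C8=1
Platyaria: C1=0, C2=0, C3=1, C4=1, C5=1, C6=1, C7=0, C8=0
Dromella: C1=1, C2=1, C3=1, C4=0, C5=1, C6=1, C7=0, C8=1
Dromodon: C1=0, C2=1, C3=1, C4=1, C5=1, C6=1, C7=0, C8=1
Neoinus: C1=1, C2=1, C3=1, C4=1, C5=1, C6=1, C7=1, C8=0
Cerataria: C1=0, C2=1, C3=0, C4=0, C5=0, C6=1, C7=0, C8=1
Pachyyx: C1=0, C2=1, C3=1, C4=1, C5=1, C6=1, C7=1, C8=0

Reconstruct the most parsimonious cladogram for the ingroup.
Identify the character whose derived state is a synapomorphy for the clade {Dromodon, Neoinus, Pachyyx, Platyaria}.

C4

Character polarity is set by the outgroup: the derived state is whichever differs from the outgroup's state, so for C2, C5, C8 the derived state is '0', and for the remaining characters it is '1'.
C1 (state '1') occurs in Dromella and Neoinus but conflicts with the nesting implied by the other characters — most parsimoniously interpreted as homoplasy.
C2: derived state '0' in Platyaria only — an autapomorphy, so it tells us nothing about relationships among taxa.
C3 (derived state '1') is shared by Dromella, Dromodon, Neoinus, Pachyyx, and Platyaria — a synapomorphy uniting that clade.
Only Dromodon, Neoinus, Pachyyx, and Platyaria show the derived state '1' for C4, supporting them as a clade.
C5 (derived state '0') is unique to Cerataria (autapomorphy; uninformative for grouping).
All ingroup taxa share the derived state '1' for C6; it defines the ingroup but does not resolve relationships within it.
Only Neoinus and Pachyyx show the derived state '1' for C7, supporting them as a clade.
C8: derived state '0' in Neoinus, Pachyyx, and Platyaria only — synapomorphy for {Neoinus, Pachyyx, Platyaria}.
Most parsimonious ingroup topology: ((((Platyaria,(Neoinus,Pachyyx)),Dromodon),Dromella),Cerataria).
The clade {Dromodon, Neoinus, Pachyyx, Platyaria} is supported by C4: its derived state '1' occurs in exactly those taxa and in no other taxon (including the outgroup).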